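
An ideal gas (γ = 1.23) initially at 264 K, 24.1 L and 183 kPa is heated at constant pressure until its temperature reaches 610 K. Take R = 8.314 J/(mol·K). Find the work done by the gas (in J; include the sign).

n = P₁V₁/(RT₁) = 183×24.1/(8.314×264) = 2.01 mol.
Isobaric: P stays 183 kPa; V/T = const ⇒ T₂ = 610 K, V₂ = 55.7 L.
W = PΔV = 183×(55.7−24.1) kPa·L = 5780 J.

5780 J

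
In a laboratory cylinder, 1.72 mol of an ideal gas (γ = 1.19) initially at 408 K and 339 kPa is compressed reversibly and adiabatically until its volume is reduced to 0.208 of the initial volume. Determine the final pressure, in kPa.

V₁ = nRT₁/P₁ = 1.72×8.314×408/339 = 17.2 L.
Adiabatic: TV^(γ−1) = const ⇒ T₂ = 408×(4.81)^0.190 = 550 K; PV^γ = const ⇒ P₂ = 2200 kPa.

2200 kPa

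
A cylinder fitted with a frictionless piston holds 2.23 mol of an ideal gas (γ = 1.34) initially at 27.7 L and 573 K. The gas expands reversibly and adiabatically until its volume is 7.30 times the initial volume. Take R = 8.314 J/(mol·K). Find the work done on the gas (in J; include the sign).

P₁ = nRT₁/V₁ = 2.23×8.314×573/27.7 = 384 kPa.
Adiabatic: TV^(γ−1) = const ⇒ T₂ = 573×(0.137)^0.340 = 291 K; PV^γ = const ⇒ P₂ = 26.7 kPa.
ΔU = nCvΔT = 2.23×24.5×(291−573) = -15400 J.
Q = 0 for an adiabatic process, so W = −ΔU = 15400 J.
Work done on the gas = −W_by = -15400 J.

-15400 J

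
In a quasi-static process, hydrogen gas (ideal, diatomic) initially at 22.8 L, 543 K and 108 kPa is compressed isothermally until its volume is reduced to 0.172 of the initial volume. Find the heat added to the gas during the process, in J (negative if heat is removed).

-4330 J

n = P₁V₁/(RT₁) = 108×22.8/(8.314×543) = 0.545 mol.
Isothermal: T stays 543 K; PV = const ⇒ V₂ = 3.92 L, P₂ = 628 kPa.
ΔU = 0 (ideal gas, T constant).
W = nRT ln(V₂/V₁) = 0.545×8.314×543×ln(0.172) = -4330 J.
Q = ΔU + W = -4330 J.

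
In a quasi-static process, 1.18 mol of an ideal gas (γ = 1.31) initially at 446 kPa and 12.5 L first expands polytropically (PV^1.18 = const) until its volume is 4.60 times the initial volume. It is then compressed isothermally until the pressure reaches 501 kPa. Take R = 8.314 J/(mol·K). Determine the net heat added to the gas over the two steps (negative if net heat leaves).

T₁ = P₁V₁/(nR) = 446×12.5/(1.18×8.314) = 568 K.
Step 1 — Polytropic n=1.18: T₂ = T₁(V₁/V₂)^(n−1) = 568×(0.217)^0.18 = 432 K; P₂ = P₁(V₁/V₂)^n = 73.7 kPa.
W = (P₁V₁−P₂V₂)/(n−1) = (446×12.5−73.7×57.5)/0.18 = 7440 J.
ΔU = nCvΔT = 1.18×26.8×(432−568) = -4320 J.
Q = ΔU + W = 3120 J.
State after step 1: P = 73.7 kPa, V = 57.5 L, T = 432 K.
Step 2 — Isothermal: T stays 432 K; PV = const ⇒ V₂ = 8.45 L, P₂ = 501 kPa.
ΔU = 0 (ideal gas, T constant).
W = nRT ln(V₂/V₁) = 1.18×8.314×432×ln(0.147) = -8120 J.
Q = ΔU + W = -8120 J.
Net over both steps: W = -681 J, Q = -5000 J, ΔU = -4320 J.

-5000 J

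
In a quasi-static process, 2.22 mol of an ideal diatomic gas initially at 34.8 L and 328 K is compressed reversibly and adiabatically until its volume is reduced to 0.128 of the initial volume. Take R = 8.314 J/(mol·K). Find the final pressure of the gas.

3090 kPa

P₁ = nRT₁/V₁ = 2.22×8.314×328/34.8 = 174 kPa.
Adiabatic: TV^(γ−1) = const ⇒ T₂ = 328×(7.81)^0.400 = 746 K; PV^γ = const ⇒ P₂ = 3090 kPa.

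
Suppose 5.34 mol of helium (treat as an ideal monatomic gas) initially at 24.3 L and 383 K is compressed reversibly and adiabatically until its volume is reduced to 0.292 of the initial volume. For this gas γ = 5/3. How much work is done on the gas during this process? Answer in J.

P₁ = nRT₁/V₁ = 5.34×8.314×383/24.3 = 700 kPa.
Adiabatic: TV^(γ−1) = const ⇒ T₂ = 383×(3.42)^0.667 = 870 K; PV^γ = const ⇒ P₂ = 5440 kPa.
ΔU = nCvΔT = 5.34×12.5×(870−383) = 32400 J.
Q = 0 for an adiabatic process, so W = −ΔU = -32400 J.
Work done on the gas = −W_by = 32400 J.

32400 J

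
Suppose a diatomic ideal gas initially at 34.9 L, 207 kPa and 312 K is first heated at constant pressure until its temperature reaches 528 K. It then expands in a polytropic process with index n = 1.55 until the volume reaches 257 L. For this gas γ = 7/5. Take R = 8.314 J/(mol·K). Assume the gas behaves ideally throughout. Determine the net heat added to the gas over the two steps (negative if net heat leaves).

n = P₁V₁/(RT₁) = 207×34.9/(8.314×312) = 2.79 mol.
Step 1 — Isobaric: P stays 207 kPa; V/T = const ⇒ T₂ = 528 K, V₂ = 59.1 L.
W = PΔV = 207×(59.1−34.9) kPa·L = 5000 J.
ΔU = nCvΔT = 2.79×20.8×(528−312) = 12500 J.
Q = ΔU + W = nCpΔT = 17500 J.
State after step 1: P = 207 kPa, V = 59.1 L, T = 528 K.
Step 2 — Polytropic n=1.55: T₂ = T₁(V₁/V₂)^(n−1) = 528×(0.230)^0.55 = 235 K; P₂ = P₁(V₁/V₂)^n = 21.2 kPa.
W = (P₁V₁−P₂V₂)/(n−1) = (207×59.1−21.2×257)/0.55 = 12300 J.
ΔU = nCvΔT = 2.79×20.8×(235−528) = -17000 J.
Q = ΔU + W = -4620 J.
Net over both steps: W = 17300 J, Q = 12900 J, ΔU = -4450 J.

12900 J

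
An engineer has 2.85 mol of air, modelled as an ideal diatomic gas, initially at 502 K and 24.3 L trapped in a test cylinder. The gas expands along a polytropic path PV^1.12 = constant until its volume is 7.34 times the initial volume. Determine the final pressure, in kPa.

52.5 kPa

P₁ = nRT₁/V₁ = 2.85×8.314×502/24.3 = 489 kPa.
Polytropic n=1.12: T₂ = T₁(V₁/V₂)^(n−1) = 502×(0.136)^0.12 = 395 K; P₂ = P₁(V₁/V₂)^n = 52.5 kPa.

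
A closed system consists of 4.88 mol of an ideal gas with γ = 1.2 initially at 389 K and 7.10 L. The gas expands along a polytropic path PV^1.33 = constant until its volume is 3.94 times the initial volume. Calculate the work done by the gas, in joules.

17400 J

P₁ = nRT₁/V₁ = 4.88×8.314×389/7.10 = 2220 kPa.
Polytropic n=1.33: T₂ = T₁(V₁/V₂)^(n−1) = 389×(0.254)^0.33 = 247 K; P₂ = P₁(V₁/V₂)^n = 359 kPa.
W = (P₁V₁−P₂V₂)/(n−1) = (2220×7.10−359×28.0)/0.33 = 17400 J.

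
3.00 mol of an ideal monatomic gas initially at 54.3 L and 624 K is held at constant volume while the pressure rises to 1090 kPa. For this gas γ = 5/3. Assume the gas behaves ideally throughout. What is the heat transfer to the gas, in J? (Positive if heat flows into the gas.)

65400 J

P₁ = nRT₁/V₁ = 3.00×8.314×624/54.3 = 287 kPa.
Isochoric: V stays 54.3 L; P/T = const ⇒ T₂ = 2370 K, P₂ = 1090 kPa.
W = 0 (no volume change).
ΔU = nCvΔT = 3.00×12.5×(2370−624) = 65400 J.
Q = ΔU = 65400 J.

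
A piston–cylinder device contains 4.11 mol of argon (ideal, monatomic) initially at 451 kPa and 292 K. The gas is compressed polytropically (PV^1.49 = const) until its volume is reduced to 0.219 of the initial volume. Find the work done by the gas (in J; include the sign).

V₁ = nRT₁/P₁ = 4.11×8.314×292/451 = 22.1 L.
Polytropic n=1.49: T₂ = T₁(V₁/V₂)^(n−1) = 292×(4.57)^0.49 = 615 K; P₂ = P₁(V₁/V₂)^n = 4330 kPa.
W = (P₁V₁−P₂V₂)/(n−1) = (451×22.1−4330×4.85)/0.49 = -22500 J.

-22500 J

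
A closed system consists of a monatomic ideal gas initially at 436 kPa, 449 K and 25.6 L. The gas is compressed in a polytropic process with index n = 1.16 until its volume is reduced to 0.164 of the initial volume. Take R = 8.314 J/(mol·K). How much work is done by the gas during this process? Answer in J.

-23400 J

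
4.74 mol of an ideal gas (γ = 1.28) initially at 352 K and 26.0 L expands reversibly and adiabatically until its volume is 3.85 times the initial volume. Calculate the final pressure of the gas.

95.0 kPa

P₁ = nRT₁/V₁ = 4.74×8.314×352/26.0 = 534 kPa.
Adiabatic: TV^(γ−1) = const ⇒ T₂ = 352×(0.260)^0.280 = 241 K; PV^γ = const ⇒ P₂ = 95.0 kPa.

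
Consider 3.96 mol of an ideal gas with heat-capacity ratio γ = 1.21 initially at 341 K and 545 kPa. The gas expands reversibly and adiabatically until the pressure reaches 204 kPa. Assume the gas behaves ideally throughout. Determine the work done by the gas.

8380 J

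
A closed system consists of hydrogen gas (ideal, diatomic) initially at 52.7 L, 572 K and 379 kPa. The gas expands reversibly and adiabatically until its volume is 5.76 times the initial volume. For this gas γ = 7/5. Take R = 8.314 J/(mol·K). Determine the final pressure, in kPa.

Adiabatic: TV^(γ−1) = const ⇒ T₂ = 572×(0.174)^0.400 = 284 K; PV^γ = const ⇒ P₂ = 32.7 kPa.

32.7 kPa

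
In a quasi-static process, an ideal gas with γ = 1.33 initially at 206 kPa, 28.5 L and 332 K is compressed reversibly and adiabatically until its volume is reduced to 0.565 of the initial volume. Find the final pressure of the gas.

440 kPa

Adiabatic: TV^(γ−1) = const ⇒ T₂ = 332×(1.77)^0.330 = 401 K; PV^γ = const ⇒ P₂ = 440 kPa.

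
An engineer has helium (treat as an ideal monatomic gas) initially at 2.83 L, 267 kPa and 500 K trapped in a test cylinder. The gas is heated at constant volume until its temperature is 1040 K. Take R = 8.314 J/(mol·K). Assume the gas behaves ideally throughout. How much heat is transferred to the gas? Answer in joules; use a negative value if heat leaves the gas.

1220 J

n = P₁V₁/(RT₁) = 267×2.83/(8.314×500) = 0.182 mol.
Isochoric: V stays 2.83 L; P/T = const ⇒ T₂ = 1040 K, P₂ = 555 kPa.
W = 0 (no volume change).
ΔU = nCvΔT = 0.182×12.5×(1040−500) = 1220 J.
Q = ΔU = 1220 J.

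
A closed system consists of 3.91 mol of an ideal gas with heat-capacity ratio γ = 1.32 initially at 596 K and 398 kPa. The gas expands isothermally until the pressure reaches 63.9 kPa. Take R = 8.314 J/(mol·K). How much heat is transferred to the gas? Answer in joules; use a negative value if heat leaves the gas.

V₁ = nRT₁/P₁ = 3.91×8.314×596/398 = 48.7 L.
Isothermal: T stays 596 K; PV = const ⇒ V₂ = 303 L, P₂ = 63.9 kPa.
ΔU = 0 (ideal gas, T constant).
W = nRT ln(V₂/V₁) = 3.91×8.314×596×ln(6.23) = 35400 J.
Q = ΔU + W = 35400 J.

35400 J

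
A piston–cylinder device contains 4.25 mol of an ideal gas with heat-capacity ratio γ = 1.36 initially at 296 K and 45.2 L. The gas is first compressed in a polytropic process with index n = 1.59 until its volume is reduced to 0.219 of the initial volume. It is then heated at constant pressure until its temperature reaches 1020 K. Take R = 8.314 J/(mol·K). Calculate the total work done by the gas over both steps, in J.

P₁ = nRT₁/V₁ = 4.25×8.314×296/45.2 = 231 kPa.
Step 1 — Polytropic n=1.59: T₂ = T₁(V₁/V₂)^(n−1) = 296×(4.57)^0.59 = 725 K; P₂ = P₁(V₁/V₂)^n = 2590 kPa.
W = (P₁V₁−P₂V₂)/(n−1) = (231×45.2−2590×9.90)/0.59 = -25700 J.
ΔU = nCvΔT = 4.25×23.1×(725−296) = 42100 J.
Q = ΔU + W = 16400 J.
State after step 1: P = 2590 kPa, V = 9.90 L, T = 725 K.
Step 2 — Isobaric: P stays 2590 kPa; V/T = const ⇒ T₂ = 1020 K, V₂ = 13.9 L.
W = PΔV = 2590×(13.9−9.90) kPa·L = 10400 J.
ΔU = nCvΔT = 4.25×23.1×(1020−725) = 28900 J.
Q = ΔU + W = nCpΔT = 39400 J.
Net over both steps: W = -15300 J, Q = 55800 J, ΔU = 71100 J.

-15300 J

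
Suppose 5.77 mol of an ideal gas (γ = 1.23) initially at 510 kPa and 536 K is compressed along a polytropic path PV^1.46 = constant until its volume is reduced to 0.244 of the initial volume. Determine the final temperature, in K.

V₁ = nRT₁/P₁ = 5.77×8.314×536/510 = 50.4 L.
Polytropic n=1.46: T₂ = T₁(V₁/V₂)^(n−1) = 536×(4.10)^0.46 = 1030 K; P₂ = P₁(V₁/V₂)^n = 4000 kPa.

1030 K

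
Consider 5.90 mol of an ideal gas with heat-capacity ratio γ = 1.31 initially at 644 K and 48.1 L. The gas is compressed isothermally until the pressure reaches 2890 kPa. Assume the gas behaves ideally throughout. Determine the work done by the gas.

P₁ = nRT₁/V₁ = 5.90×8.314×644/48.1 = 657 kPa.
Isothermal: T stays 644 K; PV = const ⇒ V₂ = 10.9 L, P₂ = 2890 kPa.
W = nRT ln(V₂/V₁) = 5.90×8.314×644×ln(0.227) = -46800 J.

-46800 J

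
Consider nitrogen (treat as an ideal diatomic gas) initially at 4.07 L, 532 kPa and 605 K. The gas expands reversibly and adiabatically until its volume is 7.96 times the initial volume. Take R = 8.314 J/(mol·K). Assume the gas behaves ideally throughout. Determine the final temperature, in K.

Adiabatic: TV^(γ−1) = const ⇒ T₂ = 605×(0.126)^0.400 = 264 K; PV^γ = const ⇒ P₂ = 29.1 kPa.

264 K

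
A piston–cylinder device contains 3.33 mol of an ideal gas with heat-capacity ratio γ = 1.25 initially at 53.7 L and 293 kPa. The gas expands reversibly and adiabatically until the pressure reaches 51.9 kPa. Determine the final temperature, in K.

T₁ = P₁V₁/(nR) = 293×53.7/(3.33×8.314) = 568 K.
Adiabatic: T₂/T₁ = (P₂/P₁)^((γ−1)/γ) ⇒ T₂ = 568×(0.177)^0.200 = 402 K; V₂ = 214 L.

402 K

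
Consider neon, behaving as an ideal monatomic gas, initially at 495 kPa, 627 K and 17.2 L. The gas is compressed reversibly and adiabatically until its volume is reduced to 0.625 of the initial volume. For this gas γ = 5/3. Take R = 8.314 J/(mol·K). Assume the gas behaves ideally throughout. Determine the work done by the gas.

-4700 J

n = P₁V₁/(RT₁) = 495×17.2/(8.314×627) = 1.63 mol.
Adiabatic: TV^(γ−1) = const ⇒ T₂ = 627×(1.60)^0.667 = 858 K; PV^γ = const ⇒ P₂ = 1080 kPa.
ΔU = nCvΔT = 1.63×12.5×(858−627) = 4700 J.
Q = 0 for an adiabatic process, so W = −ΔU = -4700 J.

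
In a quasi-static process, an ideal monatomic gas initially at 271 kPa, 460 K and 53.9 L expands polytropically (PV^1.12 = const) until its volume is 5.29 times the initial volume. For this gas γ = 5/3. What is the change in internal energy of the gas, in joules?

-3970 J

n = P₁V₁/(RT₁) = 271×53.9/(8.314×460) = 3.82 mol.
Polytropic n=1.12: T₂ = T₁(V₁/V₂)^(n−1) = 460×(0.189)^0.12 = 377 K; P₂ = P₁(V₁/V₂)^n = 41.9 kPa.
For an ideal gas ΔU = nCvΔT with Cv = (3/2)R = 12.5 J/(mol·K).
ΔU = 3.82×12.5×(377−460) = -3970 J.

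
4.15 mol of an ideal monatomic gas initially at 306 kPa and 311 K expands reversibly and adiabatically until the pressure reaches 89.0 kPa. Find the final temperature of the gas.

190 K

V₁ = nRT₁/P₁ = 4.15×8.314×311/306 = 35.1 L.
Adiabatic: T₂/T₁ = (P₂/P₁)^((γ−1)/γ) ⇒ T₂ = 311×(0.291)^0.400 = 190 K; V₂ = 73.6 L.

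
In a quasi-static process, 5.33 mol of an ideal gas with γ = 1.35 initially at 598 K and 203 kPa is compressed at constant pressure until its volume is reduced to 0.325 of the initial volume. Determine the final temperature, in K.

194 K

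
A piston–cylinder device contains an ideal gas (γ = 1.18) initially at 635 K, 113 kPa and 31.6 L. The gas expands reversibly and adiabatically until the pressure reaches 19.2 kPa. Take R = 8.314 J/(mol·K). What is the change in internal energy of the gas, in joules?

-4700 J

n = P₁V₁/(RT₁) = 113×31.6/(8.314×635) = 0.676 mol.
Adiabatic: T₂/T₁ = (P₂/P₁)^((γ−1)/γ) ⇒ T₂ = 635×(0.170)^0.153 = 485 K; V₂ = 142 L.
For an ideal gas ΔU = nCvΔT with Cv = R/(γ−1) = 46.2 J/(mol·K).
ΔU = 0.676×46.2×(485−635) = -4700 J.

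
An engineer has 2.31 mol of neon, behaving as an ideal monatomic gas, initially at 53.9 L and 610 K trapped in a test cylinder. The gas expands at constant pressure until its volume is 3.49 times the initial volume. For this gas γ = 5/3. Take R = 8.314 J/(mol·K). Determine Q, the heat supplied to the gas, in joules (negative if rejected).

P₁ = nRT₁/V₁ = 2.31×8.314×610/53.9 = 217 kPa.
Isobaric: P stays 217 kPa; V/T = const ⇒ T₂ = 2130 K, V₂ = 188 L.
W = PΔV = 217×(188−53.9) kPa·L = 29200 J.
ΔU = nCvΔT = 2.31×12.5×(2130−610) = 43800 J.
Q = ΔU + W = nCpΔT = 72900 J.

72900 J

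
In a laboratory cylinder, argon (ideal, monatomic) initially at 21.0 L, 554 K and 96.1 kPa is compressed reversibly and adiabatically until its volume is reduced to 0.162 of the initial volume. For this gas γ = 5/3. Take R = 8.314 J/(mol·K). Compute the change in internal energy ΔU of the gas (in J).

7160 J

n = P₁V₁/(RT₁) = 96.1×21.0/(8.314×554) = 0.438 mol.
Adiabatic: TV^(γ−1) = const ⇒ T₂ = 554×(6.17)^0.667 = 1860 K; PV^γ = const ⇒ P₂ = 2000 kPa.
For an ideal gas ΔU = nCvΔT with Cv = (3/2)R = 12.5 J/(mol·K).
ΔU = 0.438×12.5×(1860−554) = 7160 J.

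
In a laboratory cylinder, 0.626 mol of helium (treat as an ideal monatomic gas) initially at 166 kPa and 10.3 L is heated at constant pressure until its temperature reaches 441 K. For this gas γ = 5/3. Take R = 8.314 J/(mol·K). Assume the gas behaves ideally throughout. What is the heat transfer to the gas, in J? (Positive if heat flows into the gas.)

T₁ = P₁V₁/(nR) = 166×10.3/(0.626×8.314) = 329 K.
Isobaric: P stays 166 kPa; V/T = const ⇒ T₂ = 441 K, V₂ = 13.8 L.
W = PΔV = 166×(13.8−10.3) kPa·L = 585 J.
ΔU = nCvΔT = 0.626×12.5×(441−329) = 878 J.
Q = ΔU + W = nCpΔT = 1460 J.

1460 J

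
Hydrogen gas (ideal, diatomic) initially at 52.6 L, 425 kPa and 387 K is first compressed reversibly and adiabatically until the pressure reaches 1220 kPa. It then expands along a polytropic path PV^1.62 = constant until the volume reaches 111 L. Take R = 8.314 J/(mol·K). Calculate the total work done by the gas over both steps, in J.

n = P₁V₁/(RT₁) = 425×52.6/(8.314×387) = 6.95 mol.
Step 1 — Adiabatic: T₂/T₁ = (P₂/P₁)^((γ−1)/γ) ⇒ T₂ = 387×(2.87)^0.286 = 523 K; V₂ = 24.8 L.
ΔU = nCvΔT = 6.95×20.8×(523−387) = 19700 J.
Q = 0 for an adiabatic process, so W = −ΔU = -19700 J.
State after step 1: P = 1220 kPa, V = 24.8 L, T = 523 K.
Step 2 — Polytropic n=1.62: T₂ = T₁(V₁/V₂)^(n−1) = 523×(0.223)^0.62 = 206 K; P₂ = P₁(V₁/V₂)^n = 107 kPa.
W = (P₁V₁−P₂V₂)/(n−1) = (1220×24.8−107×111)/0.62 = 29500 J.
ΔU = nCvΔT = 6.95×20.8×(206−523) = -45700 J.
Q = ΔU + W = -16200 J.
Net over both steps: W = 9860 J, Q = -16200 J, ΔU = -26100 J.

9860 J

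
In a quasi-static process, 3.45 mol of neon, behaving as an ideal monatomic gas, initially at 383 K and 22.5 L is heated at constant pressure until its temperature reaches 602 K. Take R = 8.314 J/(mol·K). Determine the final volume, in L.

35.4 L

P₁ = nRT₁/V₁ = 3.45×8.314×383/22.5 = 488 kPa.
Isobaric: P stays 488 kPa; V/T = const ⇒ T₂ = 602 K, V₂ = 35.4 L.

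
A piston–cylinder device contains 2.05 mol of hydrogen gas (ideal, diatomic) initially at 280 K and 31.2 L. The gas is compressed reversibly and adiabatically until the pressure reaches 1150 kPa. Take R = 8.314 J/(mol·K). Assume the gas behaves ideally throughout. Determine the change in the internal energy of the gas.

9300 J

P₁ = nRT₁/V₁ = 2.05×8.314×280/31.2 = 153 kPa.
Adiabatic: T₂/T₁ = (P₂/P₁)^((γ−1)/γ) ⇒ T₂ = 280×(7.52)^0.286 = 498 K; V₂ = 7.38 L.
For an ideal gas ΔU = nCvΔT with Cv = (5/2)R = 20.8 J/(mol·K).
ΔU = 2.05×20.8×(498−280) = 9300 J.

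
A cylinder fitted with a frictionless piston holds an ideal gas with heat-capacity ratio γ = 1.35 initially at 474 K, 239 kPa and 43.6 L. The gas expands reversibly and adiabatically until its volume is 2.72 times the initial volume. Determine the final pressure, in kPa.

61.9 kPa

Adiabatic: TV^(γ−1) = const ⇒ T₂ = 474×(0.368)^0.350 = 334 K; PV^γ = const ⇒ P₂ = 61.9 kPa.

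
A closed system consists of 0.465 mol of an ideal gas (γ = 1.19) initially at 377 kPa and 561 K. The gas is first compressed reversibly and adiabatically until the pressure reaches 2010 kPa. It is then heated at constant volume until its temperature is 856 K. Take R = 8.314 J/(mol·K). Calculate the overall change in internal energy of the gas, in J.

V₁ = nRT₁/P₁ = 0.465×8.314×561/377 = 5.75 L.
Step 1 — Adiabatic: T₂/T₁ = (P₂/P₁)^((γ−1)/γ) ⇒ T₂ = 561×(5.33)^0.160 = 733 K; V₂ = 1.41 L.
ΔU = nCvΔT = 0.465×43.8×(733−561) = 3500 J.
Q = 0 for an adiabatic process, so W = −ΔU = -3500 J.
State after step 1: P = 2010 kPa, V = 1.41 L, T = 733 K.
Step 2 — Isochoric: V stays 1.41 L; P/T = const ⇒ T₂ = 856 K, P₂ = 2350 kPa.
W = 0 (no volume change).
ΔU = nCvΔT = 0.465×43.8×(856−733) = 2510 J.
Q = ΔU = 2510 J.
Net over both steps: W = -3500 J, Q = 2510 J, ΔU = 6000 J.

6000 J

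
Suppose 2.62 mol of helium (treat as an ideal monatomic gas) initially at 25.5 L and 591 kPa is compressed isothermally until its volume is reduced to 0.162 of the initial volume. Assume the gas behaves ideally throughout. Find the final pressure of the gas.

3650 kPa

T₁ = P₁V₁/(nR) = 591×25.5/(2.62×8.314) = 692 K.
Isothermal: T stays 692 K; PV = const ⇒ V₂ = 4.13 L, P₂ = 3650 kPa.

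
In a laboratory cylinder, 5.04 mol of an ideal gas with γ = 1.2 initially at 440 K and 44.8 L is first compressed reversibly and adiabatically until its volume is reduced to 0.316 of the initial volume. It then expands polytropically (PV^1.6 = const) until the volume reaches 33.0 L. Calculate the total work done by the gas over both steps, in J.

-8480 J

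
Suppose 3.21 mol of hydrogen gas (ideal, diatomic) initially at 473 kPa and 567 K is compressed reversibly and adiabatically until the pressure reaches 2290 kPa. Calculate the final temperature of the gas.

V₁ = nRT₁/P₁ = 3.21×8.314×567/473 = 32.0 L.
Adiabatic: T₂/T₁ = (P₂/P₁)^((γ−1)/γ) ⇒ T₂ = 567×(4.84)^0.286 = 890 K; V₂ = 10.4 L.

890 K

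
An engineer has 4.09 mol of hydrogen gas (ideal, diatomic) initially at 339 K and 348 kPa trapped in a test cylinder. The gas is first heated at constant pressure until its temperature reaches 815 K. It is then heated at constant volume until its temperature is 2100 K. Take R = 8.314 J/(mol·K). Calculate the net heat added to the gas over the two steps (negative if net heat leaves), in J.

V₁ = nRT₁/P₁ = 4.09×8.314×339/348 = 33.1 L.
Step 1 — Isobaric: P stays 348 kPa; V/T = const ⇒ T₂ = 815 K, V₂ = 79.6 L.
W = PΔV = 348×(79.6−33.1) kPa·L = 16200 J.
ΔU = nCvΔT = 4.09×20.8×(815−339) = 40500 J.
Q = ΔU + W = nCpΔT = 56700 J.
State after step 1: P = 348 kPa, V = 79.6 L, T = 815 K.
Step 2 — Isochoric: V stays 79.6 L; P/T = const ⇒ T₂ = 2100 K, P₂ = 897 kPa.
W = 0 (no volume change).
ΔU = nCvΔT = 4.09×20.8×(2100−815) = 109000 J.
Q = ΔU = 109000 J.
Net over both steps: W = 16200 J, Q = 166000 J, ΔU = 150000 J.

166000 J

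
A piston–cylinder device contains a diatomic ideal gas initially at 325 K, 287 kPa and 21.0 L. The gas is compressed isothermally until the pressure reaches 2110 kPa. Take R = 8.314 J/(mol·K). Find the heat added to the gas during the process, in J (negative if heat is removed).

-12000 J

n = P₁V₁/(RT₁) = 287×21.0/(8.314×325) = 2.23 mol.
Isothermal: T stays 325 K; PV = const ⇒ V₂ = 2.86 L, P₂ = 2110 kPa.
ΔU = 0 (ideal gas, T constant).
W = nRT ln(V₂/V₁) = 2.23×8.314×325×ln(0.136) = -12000 J.
Q = ΔU + W = -12000 J.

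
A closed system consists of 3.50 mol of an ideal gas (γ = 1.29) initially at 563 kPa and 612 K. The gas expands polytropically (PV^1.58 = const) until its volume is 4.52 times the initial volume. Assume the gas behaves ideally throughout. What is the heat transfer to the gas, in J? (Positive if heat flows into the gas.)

-17900 J

V₁ = nRT₁/P₁ = 3.50×8.314×612/563 = 31.6 L.
Polytropic n=1.58: T₂ = T₁(V₁/V₂)^(n−1) = 612×(0.221)^0.58 = 255 K; P₂ = P₁(V₁/V₂)^n = 51.9 kPa.
W = (P₁V₁−P₂V₂)/(n−1) = (563×31.6−51.9×143)/0.58 = 17900 J.
ΔU = nCvΔT = 3.50×28.7×(255−612) = -35800 J.
Q = ΔU + W = -17900 J.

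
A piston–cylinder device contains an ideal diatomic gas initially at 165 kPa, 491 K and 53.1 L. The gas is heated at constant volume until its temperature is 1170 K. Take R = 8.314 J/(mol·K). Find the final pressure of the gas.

393 kPa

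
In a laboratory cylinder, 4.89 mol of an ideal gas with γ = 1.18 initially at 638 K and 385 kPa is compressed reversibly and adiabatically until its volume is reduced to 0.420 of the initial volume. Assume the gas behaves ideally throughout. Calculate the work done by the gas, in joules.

V₁ = nRT₁/P₁ = 4.89×8.314×638/385 = 67.4 L.
Adiabatic: TV^(γ−1) = const ⇒ T₂ = 638×(2.38)^0.180 = 746 K; PV^γ = const ⇒ P₂ = 1070 kPa.
ΔU = nCvΔT = 4.89×46.2×(746−638) = 24400 J.
Q = 0 for an adiabatic process, so W = −ΔU = -24400 J.

-24400 J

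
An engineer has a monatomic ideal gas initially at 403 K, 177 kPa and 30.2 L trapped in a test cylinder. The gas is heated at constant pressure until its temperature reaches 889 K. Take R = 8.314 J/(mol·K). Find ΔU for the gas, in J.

9670 J

n = P₁V₁/(RT₁) = 177×30.2/(8.314×403) = 1.60 mol.
Isobaric: P stays 177 kPa; V/T = const ⇒ T₂ = 889 K, V₂ = 66.6 L.
For an ideal gas ΔU = nCvΔT with Cv = (3/2)R = 12.5 J/(mol·K).
ΔU = 1.60×12.5×(889−403) = 9670 J.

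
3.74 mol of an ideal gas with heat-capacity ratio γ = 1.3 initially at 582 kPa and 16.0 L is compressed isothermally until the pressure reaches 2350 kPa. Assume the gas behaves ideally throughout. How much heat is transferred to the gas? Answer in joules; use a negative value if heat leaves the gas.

T₁ = P₁V₁/(nR) = 582×16.0/(3.74×8.314) = 299 K.
Isothermal: T stays 299 K; PV = const ⇒ V₂ = 3.96 L, P₂ = 2350 kPa.
ΔU = 0 (ideal gas, T constant).
W = nRT ln(V₂/V₁) = 3.74×8.314×299×ln(0.248) = -13000 J.
Q = ΔU + W = -13000 J.

-13000 J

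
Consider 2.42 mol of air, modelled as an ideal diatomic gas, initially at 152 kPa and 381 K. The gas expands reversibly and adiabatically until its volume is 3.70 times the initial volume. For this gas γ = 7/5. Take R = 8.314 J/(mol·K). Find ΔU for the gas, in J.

-7810 J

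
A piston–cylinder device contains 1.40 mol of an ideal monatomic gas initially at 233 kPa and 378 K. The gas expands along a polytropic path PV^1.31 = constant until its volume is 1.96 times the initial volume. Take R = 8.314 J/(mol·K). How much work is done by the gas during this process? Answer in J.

V₁ = nRT₁/P₁ = 1.40×8.314×378/233 = 18.9 L.
Polytropic n=1.31: T₂ = T₁(V₁/V₂)^(n−1) = 378×(0.510)^0.31 = 307 K; P₂ = P₁(V₁/V₂)^n = 96.5 kPa.
W = (P₁V₁−P₂V₂)/(n−1) = (233×18.9−96.5×37.0)/0.31 = 2670 J.

2670 J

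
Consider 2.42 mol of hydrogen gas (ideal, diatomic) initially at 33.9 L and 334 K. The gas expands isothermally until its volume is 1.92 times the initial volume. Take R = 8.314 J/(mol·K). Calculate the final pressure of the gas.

P₁ = nRT₁/V₁ = 2.42×8.314×334/33.9 = 198 kPa.
Isothermal: T stays 334 K; PV = const ⇒ V₂ = 65.1 L, P₂ = 103 kPa.

103 kPa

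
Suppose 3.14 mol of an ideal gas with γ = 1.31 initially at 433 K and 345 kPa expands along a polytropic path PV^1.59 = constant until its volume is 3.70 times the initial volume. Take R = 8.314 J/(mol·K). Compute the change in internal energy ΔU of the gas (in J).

V₁ = nRT₁/P₁ = 3.14×8.314×433/345 = 32.8 L.
Polytropic n=1.59: T₂ = T₁(V₁/V₂)^(n−1) = 433×(0.270)^0.59 = 200 K; P₂ = P₁(V₁/V₂)^n = 43.1 kPa.
For an ideal gas ΔU = nCvΔT with Cv = R/(γ−1) = 26.8 J/(mol·K).
ΔU = 3.14×26.8×(200−433) = -19600 J.

-19600 J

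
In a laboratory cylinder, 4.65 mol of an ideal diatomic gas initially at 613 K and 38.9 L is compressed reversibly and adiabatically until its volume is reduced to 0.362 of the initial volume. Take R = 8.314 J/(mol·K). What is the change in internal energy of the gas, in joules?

29700 J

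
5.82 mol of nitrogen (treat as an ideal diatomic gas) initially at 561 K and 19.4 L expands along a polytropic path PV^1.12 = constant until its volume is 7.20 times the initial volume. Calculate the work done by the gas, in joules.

47700 J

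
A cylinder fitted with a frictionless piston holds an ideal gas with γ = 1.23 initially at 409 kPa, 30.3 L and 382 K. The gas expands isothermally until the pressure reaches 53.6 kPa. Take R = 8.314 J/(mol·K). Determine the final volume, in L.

Isothermal: T stays 382 K; PV = const ⇒ V₂ = 231 L, P₂ = 53.6 kPa.

231 L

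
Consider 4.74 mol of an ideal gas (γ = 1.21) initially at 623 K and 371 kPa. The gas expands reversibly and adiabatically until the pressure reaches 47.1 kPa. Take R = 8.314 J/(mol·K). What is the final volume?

V₁ = nRT₁/P₁ = 4.74×8.314×623/371 = 66.2 L.
Adiabatic: T₂/T₁ = (P₂/P₁)^((γ−1)/γ) ⇒ T₂ = 623×(0.127)^0.174 = 435 K; V₂ = 364 L.

364 L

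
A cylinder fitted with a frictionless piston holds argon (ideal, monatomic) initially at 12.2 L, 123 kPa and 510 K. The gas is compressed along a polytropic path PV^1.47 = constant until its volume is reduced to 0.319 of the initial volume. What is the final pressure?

660 kPa

Polytropic n=1.47: T₂ = T₁(V₁/V₂)^(n−1) = 510×(3.13)^0.47 = 873 K; P₂ = P₁(V₁/V₂)^n = 660 kPa.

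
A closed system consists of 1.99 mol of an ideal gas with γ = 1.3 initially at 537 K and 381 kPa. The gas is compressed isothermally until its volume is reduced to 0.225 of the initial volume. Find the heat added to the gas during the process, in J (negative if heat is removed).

-13300 J

V₁ = nRT₁/P₁ = 1.99×8.314×537/381 = 23.3 L.
Isothermal: T stays 537 K; PV = const ⇒ V₂ = 5.25 L, P₂ = 1690 kPa.
ΔU = 0 (ideal gas, T constant).
W = nRT ln(V₂/V₁) = 1.99×8.314×537×ln(0.225) = -13300 J.
Q = ΔU + W = -13300 J.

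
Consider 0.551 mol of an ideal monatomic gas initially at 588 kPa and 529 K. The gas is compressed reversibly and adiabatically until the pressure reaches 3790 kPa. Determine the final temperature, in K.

V₁ = nRT₁/P₁ = 0.551×8.314×529/588 = 4.12 L.
Adiabatic: T₂/T₁ = (P₂/P₁)^((γ−1)/γ) ⇒ T₂ = 529×(6.45)^0.400 = 1110 K; V₂ = 1.35 L.

1110 K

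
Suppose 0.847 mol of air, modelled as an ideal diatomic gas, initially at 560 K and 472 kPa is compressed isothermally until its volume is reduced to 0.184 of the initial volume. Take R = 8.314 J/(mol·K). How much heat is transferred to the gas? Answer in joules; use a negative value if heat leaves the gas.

V₁ = nRT₁/P₁ = 0.847×8.314×560/472 = 8.35 L.
Isothermal: T stays 560 K; PV = const ⇒ V₂ = 1.54 L, P₂ = 2570 kPa.
ΔU = 0 (ideal gas, T constant).
W = nRT ln(V₂/V₁) = 0.847×8.314×560×ln(0.184) = -6680 J.
Q = ΔU + W = -6680 J.

-6680 J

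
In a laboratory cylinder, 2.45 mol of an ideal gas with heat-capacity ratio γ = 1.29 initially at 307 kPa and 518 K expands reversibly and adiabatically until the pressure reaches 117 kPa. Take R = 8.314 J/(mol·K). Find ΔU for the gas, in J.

-7090 J

V₁ = nRT₁/P₁ = 2.45×8.314×518/307 = 34.4 L.
Adiabatic: T₂/T₁ = (P₂/P₁)^((γ−1)/γ) ⇒ T₂ = 518×(0.381)^0.225 = 417 K; V₂ = 72.6 L.
For an ideal gas ΔU = nCvΔT with Cv = R/(γ−1) = 28.7 J/(mol·K).
ΔU = 2.45×28.7×(417−518) = -7090 J.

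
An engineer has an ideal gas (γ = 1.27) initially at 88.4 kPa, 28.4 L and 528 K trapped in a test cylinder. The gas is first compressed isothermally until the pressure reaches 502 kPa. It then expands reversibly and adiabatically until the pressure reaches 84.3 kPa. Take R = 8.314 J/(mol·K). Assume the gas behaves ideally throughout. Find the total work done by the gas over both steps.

n = P₁V₁/(RT₁) = 88.4×28.4/(8.314×528) = 0.572 mol.
Step 1 — Isothermal: T stays 528 K; PV = const ⇒ V₂ = 5.00 L, P₂ = 502 kPa.
ΔU = 0 (ideal gas, T constant).
W = nRT ln(V₂/V₁) = 0.572×8.314×528×ln(0.176) = -4360 J.
Q = ΔU + W = -4360 J.
State after step 1: P = 502 kPa, V = 5.00 L, T = 528 K.
Step 2 — Adiabatic: T₂/T₁ = (P₂/P₁)^((γ−1)/γ) ⇒ T₂ = 528×(0.168)^0.213 = 361 K; V₂ = 20.4 L.
ΔU = nCvΔT = 0.572×30.8×(361−528) = -2940 J.
Q = 0 for an adiabatic process, so W = −ΔU = 2940 J.
Net over both steps: W = -1420 J, Q = -4360 J, ΔU = -2940 J.

-1420 J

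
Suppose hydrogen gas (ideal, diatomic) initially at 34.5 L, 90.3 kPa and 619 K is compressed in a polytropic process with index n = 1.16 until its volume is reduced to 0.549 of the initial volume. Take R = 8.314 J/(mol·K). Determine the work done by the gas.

-1960 J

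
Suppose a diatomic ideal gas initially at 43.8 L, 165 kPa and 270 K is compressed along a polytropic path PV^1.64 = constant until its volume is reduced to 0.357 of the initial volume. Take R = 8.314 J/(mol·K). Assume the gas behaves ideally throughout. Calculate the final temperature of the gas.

522 K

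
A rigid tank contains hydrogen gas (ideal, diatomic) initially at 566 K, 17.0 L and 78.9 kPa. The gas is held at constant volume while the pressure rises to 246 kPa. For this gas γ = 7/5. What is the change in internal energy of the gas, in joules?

n = P₁V₁/(RT₁) = 78.9×17.0/(8.314×566) = 0.285 mol.
Isochoric: V stays 17.0 L; P/T = const ⇒ T₂ = 1760 K, P₂ = 246 kPa.
For an ideal gas ΔU = nCvΔT with Cv = (5/2)R = 20.8 J/(mol·K).
ΔU = 0.285×20.8×(1760−566) = 7100 J.

7100 J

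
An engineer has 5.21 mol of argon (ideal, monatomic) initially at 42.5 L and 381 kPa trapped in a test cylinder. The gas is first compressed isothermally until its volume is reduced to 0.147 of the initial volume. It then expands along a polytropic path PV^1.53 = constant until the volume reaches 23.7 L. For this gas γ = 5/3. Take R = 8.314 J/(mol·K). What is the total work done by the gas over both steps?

-15600 J

T₁ = P₁V₁/(nR) = 381×42.5/(5.21×8.314) = 374 K.
Step 1 — Isothermal: T stays 374 K; PV = const ⇒ V₂ = 6.25 L, P₂ = 2590 kPa.
ΔU = 0 (ideal gas, T constant).
W = nRT ln(V₂/V₁) = 5.21×8.314×374×ln(0.147) = -31000 J.
Q = ΔU + W = -31000 J.
State after step 1: P = 2590 kPa, V = 6.25 L, T = 374 K.
Step 2 — Polytropic n=1.53: T₂ = T₁(V₁/V₂)^(n−1) = 374×(0.264)^0.53 = 184 K; P₂ = P₁(V₁/V₂)^n = 337 kPa.
W = (P₁V₁−P₂V₂)/(n−1) = (2590×6.25−337×23.7)/0.53 = 15500 J.
ΔU = nCvΔT = 5.21×12.5×(184−374) = -12300 J.
Q = ΔU + W = 3170 J.
Net over both steps: W = -15600 J, Q = -27900 J, ΔU = -12300 J.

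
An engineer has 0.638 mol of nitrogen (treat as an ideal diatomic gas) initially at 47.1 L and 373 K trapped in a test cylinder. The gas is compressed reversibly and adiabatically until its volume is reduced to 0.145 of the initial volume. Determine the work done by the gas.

-5760 J

P₁ = nRT₁/V₁ = 0.638×8.314×373/47.1 = 42.0 kPa.
Adiabatic: TV^(γ−1) = const ⇒ T₂ = 373×(6.90)^0.400 = 808 K; PV^γ = const ⇒ P₂ = 627 kPa.
ΔU = nCvΔT = 0.638×20.8×(808−373) = 5760 J.
Q = 0 for an adiabatic process, so W = −ΔU = -5760 J.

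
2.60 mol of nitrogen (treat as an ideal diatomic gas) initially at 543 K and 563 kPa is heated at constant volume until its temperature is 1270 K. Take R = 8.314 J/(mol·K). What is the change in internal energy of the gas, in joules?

V₁ = nRT₁/P₁ = 2.60×8.314×543/563 = 20.8 L.
Isochoric: V stays 20.8 L; P/T = const ⇒ T₂ = 1270 K, P₂ = 1320 kPa.
For an ideal gas ΔU = nCvΔT with Cv = (5/2)R = 20.8 J/(mol·K).
ΔU = 2.60×20.8×(1270−543) = 39300 J.

39300 J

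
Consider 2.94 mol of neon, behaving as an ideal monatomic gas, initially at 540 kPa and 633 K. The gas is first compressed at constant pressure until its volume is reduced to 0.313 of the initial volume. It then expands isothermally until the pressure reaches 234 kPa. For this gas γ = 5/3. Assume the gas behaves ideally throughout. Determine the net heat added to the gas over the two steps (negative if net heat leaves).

-22500 J

V₁ = nRT₁/P₁ = 2.94×8.314×633/540 = 28.7 L.
Step 1 — Isobaric: P stays 540 kPa; V/T = const ⇒ T₂ = 198 K, V₂ = 8.97 L.
W = PΔV = 540×(8.97−28.7) kPa·L = -10600 J.
ΔU = nCvΔT = 2.94×12.5×(198−633) = -15900 J.
Q = ΔU + W = nCpΔT = -26600 J.
State after step 1: P = 540 kPa, V = 8.97 L, T = 198 K.
Step 2 — Isothermal: T stays 198 K; PV = const ⇒ V₂ = 20.7 L, P₂ = 234 kPa.
ΔU = 0 (ideal gas, T constant).
W = nRT ln(V₂/V₁) = 2.94×8.314×198×ln(2.31) = 4050 J.
Q = ΔU + W = 4050 J.
Net over both steps: W = -6580 J, Q = -22500 J, ΔU = -15900 J.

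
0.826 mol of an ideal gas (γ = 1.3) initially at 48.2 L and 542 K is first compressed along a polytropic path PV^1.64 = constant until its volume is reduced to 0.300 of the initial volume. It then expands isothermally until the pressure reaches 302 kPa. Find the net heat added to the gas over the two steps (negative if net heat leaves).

P₁ = nRT₁/V₁ = 0.826×8.314×542/48.2 = 77.2 kPa.
Step 1 — Polytropic n=1.64: T₂ = T₁(V₁/V₂)^(n−1) = 542×(3.33)^0.64 = 1170 K; P₂ = P₁(V₁/V₂)^n = 556 kPa.
W = (P₁V₁−P₂V₂)/(n−1) = (77.2×48.2−556×14.5)/0.64 = -6750 J.
ΔU = nCvΔT = 0.826×27.7×(1170−542) = 14400 J.
Q = ΔU + W = 7650 J.
State after step 1: P = 556 kPa, V = 14.5 L, T = 1170 K.
Step 2 — Isothermal: T stays 1170 K; PV = const ⇒ V₂ = 26.6 L, P₂ = 302 kPa.
ΔU = 0 (ideal gas, T constant).
W = nRT ln(V₂/V₁) = 0.826×8.314×1170×ln(1.84) = 4910 J.
Q = ΔU + W = 4910 J.
Net over both steps: W = -1840 J, Q = 12600 J, ΔU = 14400 J.

12600 J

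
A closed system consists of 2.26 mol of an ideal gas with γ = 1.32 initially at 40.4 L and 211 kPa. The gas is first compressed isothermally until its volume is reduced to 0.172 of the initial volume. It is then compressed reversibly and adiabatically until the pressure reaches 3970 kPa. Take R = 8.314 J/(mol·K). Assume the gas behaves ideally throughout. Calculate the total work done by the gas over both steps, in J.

T₁ = P₁V₁/(nR) = 211×40.4/(2.26×8.314) = 454 K.
Step 1 — Isothermal: T stays 454 K; PV = const ⇒ V₂ = 6.95 L, P₂ = 1230 kPa.
ΔU = 0 (ideal gas, T constant).
W = nRT ln(V₂/V₁) = 2.26×8.314×454×ln(0.172) = -15000 J.
Q = ΔU + W = -15000 J.
State after step 1: P = 1230 kPa, V = 6.95 L, T = 454 K.
Step 2 — Adiabatic: T₂/T₁ = (P₂/P₁)^((γ−1)/γ) ⇒ T₂ = 454×(3.24)^0.242 = 603 K; V₂ = 2.85 L.
ΔU = nCvΔT = 2.26×26.0×(603−454) = 8770 J.
Q = 0 for an adiabatic process, so W = −ΔU = -8770 J.
Net over both steps: W = -23800 J, Q = -15000 J, ΔU = 8770 J.

-23800 J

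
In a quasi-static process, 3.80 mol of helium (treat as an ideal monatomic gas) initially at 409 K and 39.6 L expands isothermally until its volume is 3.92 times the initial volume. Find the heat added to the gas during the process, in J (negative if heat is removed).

17700 J

P₁ = nRT₁/V₁ = 3.80×8.314×409/39.6 = 326 kPa.
Isothermal: T stays 409 K; PV = const ⇒ V₂ = 155 L, P₂ = 83.2 kPa.
ΔU = 0 (ideal gas, T constant).
W = nRT ln(V₂/V₁) = 3.80×8.314×409×ln(3.92) = 17700 J.
Q = ΔU + W = 17700 J.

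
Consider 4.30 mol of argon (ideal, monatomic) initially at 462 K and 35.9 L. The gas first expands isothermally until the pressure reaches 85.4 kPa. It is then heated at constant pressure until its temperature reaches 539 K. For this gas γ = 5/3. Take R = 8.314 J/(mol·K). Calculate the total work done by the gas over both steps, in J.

30600 J

P₁ = nRT₁/V₁ = 4.30×8.314×462/35.9 = 460 kPa.
Step 1 — Isothermal: T stays 462 K; PV = const ⇒ V₂ = 193 L, P₂ = 85.4 kPa.
ΔU = 0 (ideal gas, T constant).
W = nRT ln(V₂/V₁) = 4.30×8.314×462×ln(5.39) = 27800 J.
Q = ΔU + W = 27800 J.
State after step 1: P = 85.4 kPa, V = 193 L, T = 462 K.
Step 2 — Isobaric: P stays 85.4 kPa; V/T = const ⇒ T₂ = 539 K, V₂ = 226 L.
W = PΔV = 85.4×(226−193) kPa·L = 2750 J.
ΔU = nCvΔT = 4.30×12.5×(539−462) = 4130 J.
Q = ΔU + W = nCpΔT = 6880 J.
Net over both steps: W = 30600 J, Q = 34700 J, ΔU = 4130 J.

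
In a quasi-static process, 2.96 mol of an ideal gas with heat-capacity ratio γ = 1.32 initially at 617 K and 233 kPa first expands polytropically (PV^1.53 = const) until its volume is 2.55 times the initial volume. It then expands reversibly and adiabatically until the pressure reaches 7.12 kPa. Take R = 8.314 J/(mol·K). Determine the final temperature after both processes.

228 K

V₁ = nRT₁/P₁ = 2.96×8.314×617/233 = 65.2 L.
Step 1 — Polytropic n=1.53: T₂ = T₁(V₁/V₂)^(n−1) = 617×(0.392)^0.53 = 376 K; P₂ = P₁(V₁/V₂)^n = 55.6 kPa.
W = (P₁V₁−P₂V₂)/(n−1) = (233×65.2−55.6×166)/0.53 = 11200 J.
ΔU = nCvΔT = 2.96×26.0×(376−617) = -18600 J.
Q = ΔU + W = -7350 J.
State after step 1: P = 55.6 kPa, V = 166 L, T = 376 K.
Step 2 — Adiabatic: T₂/T₁ = (P₂/P₁)^((γ−1)/γ) ⇒ T₂ = 376×(0.128)^0.242 = 228 K; V₂ = 789 L.
ΔU = nCvΔT = 2.96×26.0×(228−376) = -11300 J.
Q = 0 for an adiabatic process, so W = −ΔU = 11300 J.
Net over both steps: W = 22500 J, Q = -7350 J, ΔU = -29900 J.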